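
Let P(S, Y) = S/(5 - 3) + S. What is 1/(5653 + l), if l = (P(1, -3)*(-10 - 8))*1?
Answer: 1/5626 ≈ 0.00017775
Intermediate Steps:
P(S, Y) = 3*S/2 (P(S, Y) = S/2 + S = 3*S/2)
l = -27 (l = (((3/2)*1)*(-10 - 8))*1 = ((3/2)*(-18))*1 = -27*1 = -27)
1/(5653 + l) = 1/(5653 - 27) = 1/5626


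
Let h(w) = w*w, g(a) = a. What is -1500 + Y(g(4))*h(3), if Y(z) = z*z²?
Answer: -924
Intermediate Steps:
Y(z) = z³
h(w) = w²
-1500 + Y(g(4))*h(3) = -1500 + 4³*3² = -1500 + 64*9 = -1500 + 576 = -924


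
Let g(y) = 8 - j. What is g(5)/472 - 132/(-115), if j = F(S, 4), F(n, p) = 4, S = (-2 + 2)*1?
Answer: 15691/13570 ≈ 1.1563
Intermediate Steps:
S = 0 (S = 0*1 = 0)
j = 4
g(y) = 4 (g(y) = 8 - 1*4 = 8 - 4 = 4)
g(5)/472 - 132/(-115) = 4/472 - 132/(-115) = 4*(1/472) - 132*(-1/115) = 1/118 + 132/115 = 15691/13570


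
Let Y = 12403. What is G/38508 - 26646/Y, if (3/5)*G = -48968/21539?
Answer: -16576379358544/7715507655177 ≈ -2.1484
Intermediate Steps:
G = -244840/64617 (G = 5*(-48968/21539)/3 = 5*(-48968*1/21539)/3 = (5/3)*(-48968/21539) = -244840/64617 ≈ -3.7891)
G/38508 - 26646/Y = -244840/64617/38508 - 26646/12403 = -244840/64617*1/38508 - 26646*1/12403 = -61210/622067859 - 26646/12403 = -16576379358544/7715507655177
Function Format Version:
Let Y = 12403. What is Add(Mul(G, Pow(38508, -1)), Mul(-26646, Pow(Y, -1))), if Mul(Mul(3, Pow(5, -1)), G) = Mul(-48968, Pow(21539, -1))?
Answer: Rational(-16576379358544, 7715507655177) ≈ -2.1484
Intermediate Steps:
G = Rational(-244840, 64617) (G = Mul(Rational(5, 3), Mul(-48968, Pow(21539, -1))) = Mul(Rational(5, 3), Mul(-48968, Rational(1, 21539))) = Mul(Rational(5, 3), Rational(-48968, 21539)) = Rational(-244840, 64617) ≈ -3.7891)
Add(Mul(G, Pow(38508, -1)), Mul(-26646, Pow(Y, -1))) = Add(Mul(Rational(-244840, 64617), Pow(38508, -1)), Mul(-26646, Pow(12403, -1))) = Add(Mul(Rational(-244840, 64617), Rational(1, 38508)), Mul(-26646, Rational(1, 12403))) = Add(Rational(-61210, 622067859), Rational(-26646, 12403)) = Rational(-16576379358544, 7715507655177)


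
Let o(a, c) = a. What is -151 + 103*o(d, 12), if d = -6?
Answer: -769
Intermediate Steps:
-151 + 103*o(d, 12) = -151 + 103*(-6) = -151 - 618 = -769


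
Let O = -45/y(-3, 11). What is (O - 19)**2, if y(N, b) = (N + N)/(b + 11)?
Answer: 21316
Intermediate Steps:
y(N, b) = 2*N/(11 + b) (y(N, b) = (2*N)/(11 + b) = 2*N/(11 + b))
O = 165 (O = -45/(2*(-3)/(11 + 11)) = -45/(2*(-3)/22) = -45/(2*(-3)*(1/22)) = -45/(-3/11) = -45*(-11/3) = 165)
(O - 19)**2 = (165 - 19)**2 = 146**2 = 21316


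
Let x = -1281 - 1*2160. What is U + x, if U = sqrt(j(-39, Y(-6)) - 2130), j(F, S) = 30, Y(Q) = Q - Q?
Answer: -3441 + 10*I*sqrt(21) ≈ -3441.0 + 45.826*I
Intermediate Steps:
Y(Q) = 0
x = -3441 (x = -1281 - 2160 = -3441)
U = 10*I*sqrt(21) (U = sqrt(30 - 2130) = sqrt(-2100) = 10*I*sqrt(21) ≈ 45.826*I)
U + x = 10*I*sqrt(21) - 3441 = -3441 + 10*I*sqrt(21)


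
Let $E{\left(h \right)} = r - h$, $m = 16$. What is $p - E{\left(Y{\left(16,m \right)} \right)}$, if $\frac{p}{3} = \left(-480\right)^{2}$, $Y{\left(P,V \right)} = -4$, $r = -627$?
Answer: $691823$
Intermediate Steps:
$E{\left(h \right)} = -627 - h$
$p = 691200$ ($p = 3 \left(-480\right)^{2} = 3 \cdot 230400 = 691200$)
$p - E{\left(Y{\left(16,m \right)} \right)} = 691200 - \left(-627 - -4\right) = 691200 - \left(-627 + 4\right) = 691200 - -623 = 691200 + 623 = 691823$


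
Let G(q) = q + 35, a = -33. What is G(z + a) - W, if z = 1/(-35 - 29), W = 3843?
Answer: -245825/64 ≈ -3841.0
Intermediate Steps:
z = -1/64 (z = 1/(-64) = -1/64 ≈ -0.015625)
G(q) = 35 + q
G(z + a) - W = (35 + (-1/64 - 33)) - 1*3843 = (35 - 2113/64) - 3843 = 127/64 - 3843 = -245825/64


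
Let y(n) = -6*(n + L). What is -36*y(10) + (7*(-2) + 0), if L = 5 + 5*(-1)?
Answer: 2146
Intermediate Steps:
L = 0 (L = 5 - 5 = 0)
y(n) = -6*n (y(n) = -6*(n + 0) = -6*n)
-36*y(10) + (7*(-2) + 0) = -(-216)*10 + (7*(-2) + 0) = -36*(-60) + (-14 + 0) = 2160 - 14 = 2146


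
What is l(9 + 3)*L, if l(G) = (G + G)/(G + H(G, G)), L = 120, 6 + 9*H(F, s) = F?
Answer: 4320/19 ≈ 227.37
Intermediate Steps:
H(F, s) = -⅔ + F/9
l(G) = 2*G/(-⅔ + 10*G/9) (l(G) = (G + G)/(G + (-⅔ + G/9)) = (2*G)/(-⅔ + 10*G/9) = 2*G/(-⅔ + 10*G/9))
l(9 + 3)*L = (9*(9 + 3)/(-3 + 5*(9 + 3)))*120 = (9*12/(-3 + 5*12))*120 = (9*12/(-3 + 60))*120 = (9*12/57)*120 = (9*12*(1/57))*120 = (36/19)*120 = 4320/19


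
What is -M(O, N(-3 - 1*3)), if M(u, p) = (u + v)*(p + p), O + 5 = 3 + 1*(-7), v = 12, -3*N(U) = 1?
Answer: 2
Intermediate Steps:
N(U) = -⅓ (N(U) = -⅓*1 = -⅓)
O = -9 (O = -5 + (3 + 1*(-7)) = -5 + (3 - 7) = -5 - 4 = -9)
M(u, p) = 2*p*(12 + u) (M(u, p) = (u + 12)*(p + p) = (12 + u)*(2*p) = 2*p*(12 + u))
-M(O, N(-3 - 1*3)) = -2*(-1)*(12 - 9)/3 = -2*(-1)*3/3 = -1*(-2) = 2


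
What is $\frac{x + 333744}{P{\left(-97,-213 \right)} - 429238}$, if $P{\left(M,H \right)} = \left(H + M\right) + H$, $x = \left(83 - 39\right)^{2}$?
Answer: $- \frac{335680}{429761} \approx -0.78109$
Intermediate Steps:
$x = 1936$ ($x = 44^{2} = 1936$)
$P{\left(M,H \right)} = M + 2 H$
$\frac{x + 333744}{P{\left(-97,-213 \right)} - 429238} = \frac{1936 + 333744}{\left(-97 + 2 \left(-213\right)\right) - 429238} = \frac{335680}{\left(-97 - 426\right) - 429238} = \frac{335680}{-523 - 429238} = \frac{335680}{-429761} = 335680 \left(- \frac{1}{429761}\right) = - \frac{335680}{429761}$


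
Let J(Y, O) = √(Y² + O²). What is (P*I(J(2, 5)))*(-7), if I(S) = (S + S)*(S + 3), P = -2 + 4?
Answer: -812 - 84*√29 ≈ -1264.4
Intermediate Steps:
J(Y, O) = √(O² + Y²)
P = 2
I(S) = 2*S*(3 + S) (I(S) = (2*S)*(3 + S) = 2*S*(3 + S))
(P*I(J(2, 5)))*(-7) = (2*(2*√(5² + 2²)*(3 + √(5² + 2²))))*(-7) = (2*(2*√(25 + 4)*(3 + √(25 + 4))))*(-7) = (2*(2*√29*(3 + √29)))*(-7) = (4*√29*(3 + √29))*(-7) = -28*√29*(3 + √29)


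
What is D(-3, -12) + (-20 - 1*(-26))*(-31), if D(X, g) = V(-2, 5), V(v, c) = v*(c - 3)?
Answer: -190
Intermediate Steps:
V(v, c) = v*(-3 + c)
D(X, g) = -4 (D(X, g) = -2*(-3 + 5) = -2*2 = -4)
D(-3, -12) + (-20 - 1*(-26))*(-31) = -4 + (-20 - 1*(-26))*(-31) = -4 + (-20 + 26)*(-31) = -4 + 6*(-31) = -4 - 186 = -190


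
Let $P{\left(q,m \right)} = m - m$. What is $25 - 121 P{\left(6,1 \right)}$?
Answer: $25$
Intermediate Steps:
$P{\left(q,m \right)} = 0$
$25 - 121 P{\left(6,1 \right)} = 25 - 0 = 25 + 0 = 25$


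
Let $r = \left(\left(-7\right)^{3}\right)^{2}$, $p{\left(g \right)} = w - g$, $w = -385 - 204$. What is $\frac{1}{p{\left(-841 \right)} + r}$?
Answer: $\frac{1}{117901} \approx 8.4817 \cdot 10^{-6}$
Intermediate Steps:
$w = -589$
$p{\left(g \right)} = -589 - g$
$r = 117649$ ($r = \left(-343\right)^{2} = 117649$)
$\frac{1}{p{\left(-841 \right)} + r} = \frac{1}{\left(-589 - -841\right) + 117649} = \frac{1}{\left(-589 + 841\right) + 117649} = \frac{1}{252 + 117649} = \frac{1}{117901}$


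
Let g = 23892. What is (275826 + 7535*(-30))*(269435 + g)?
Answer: 14600644752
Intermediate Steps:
(275826 + 7535*(-30))*(269435 + g) = (275826 + 7535*(-30))*(269435 + 23892) = (275826 - 226050)*293327 = 49776*293327 = 14600644752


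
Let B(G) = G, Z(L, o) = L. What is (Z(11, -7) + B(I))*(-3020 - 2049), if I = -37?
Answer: 131794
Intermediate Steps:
(Z(11, -7) + B(I))*(-3020 - 2049) = (11 - 37)*(-3020 - 2049) = -26*(-5069) = 131794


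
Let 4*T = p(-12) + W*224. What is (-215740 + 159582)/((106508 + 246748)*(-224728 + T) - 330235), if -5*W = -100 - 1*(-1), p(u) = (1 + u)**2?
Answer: 280790/394922341781 ≈ 7.1100e-7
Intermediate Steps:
W = 99/5 (W = -(-100 - 1*(-1))/5 = -(-100 + 1)/5 = -1/5*(-99) = 99/5 ≈ 19.800)
T = 22781/20 (T = ((1 - 12)**2 + (99/5)*224)/4 = ((-11)**2 + 22176/5)/4 = (121 + 22176/5)/4 = (1/4)*(22781/5) = 22781/20 ≈ 1139.1)
(-215740 + 159582)/((106508 + 246748)*(-224728 + T) - 330235) = (-215740 + 159582)/((106508 + 246748)*(-224728 + 22781/20) - 330235) = -56158/(353256*(-4471779/20) - 330235) = -56158/(-394920690606/5 - 330235) = -56158/(-394922341781/5) = -56158*(-5/394922341781) = 280790/394922341781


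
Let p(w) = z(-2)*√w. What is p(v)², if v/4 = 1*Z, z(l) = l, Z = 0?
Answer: 0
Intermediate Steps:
v = 0 (v = 4*(1*0) = 4*0 = 0)
p(w) = -2*√w
p(v)² = (-2*√0)² = (-2*0)² = 0² = 0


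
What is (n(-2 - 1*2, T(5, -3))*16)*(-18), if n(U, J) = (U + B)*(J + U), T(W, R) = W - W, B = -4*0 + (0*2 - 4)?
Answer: -9216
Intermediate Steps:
B = -4 (B = 0 + (0 - 4) = 0 - 4 = -4)
T(W, R) = 0
n(U, J) = (-4 + U)*(J + U) (n(U, J) = (U - 4)*(J + U) = (-4 + U)*(J + U))
(n(-2 - 1*2, T(5, -3))*16)*(-18) = (((-2 - 1*2)² - 4*0 - 4*(-2 - 1*2) + 0*(-2 - 1*2))*16)*(-18) = (((-2 - 2)² + 0 - 4*(-2 - 2) + 0*(-2 - 2))*16)*(-18) = (((-4)² + 0 - 4*(-4) + 0*(-4))*16)*(-18) = ((16 + 0 + 16 + 0)*16)*(-18) = (32*16)*(-18) = 512*(-18) = -9216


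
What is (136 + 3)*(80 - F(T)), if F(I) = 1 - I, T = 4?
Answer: 11537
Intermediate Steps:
(136 + 3)*(80 - F(T)) = (136 + 3)*(80 - (1 - 1*4)) = 139*(80 - (1 - 4)) = 139*(80 - 1*(-3)) = 139*(80 + 3) = 139*83 = 11537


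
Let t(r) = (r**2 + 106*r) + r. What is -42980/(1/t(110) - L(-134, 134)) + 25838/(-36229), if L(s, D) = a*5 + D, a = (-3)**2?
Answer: 37058113393498/154796698941 ≈ 239.40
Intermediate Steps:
a = 9
t(r) = r**2 + 107*r
L(s, D) = 45 + D (L(s, D) = 9*5 + D = 45 + D)
-42980/(1/t(110) - L(-134, 134)) + 25838/(-36229) = -42980/(1/(110*(107 + 110)) - (45 + 134)) + 25838/(-36229) = -42980/(1/(110*217) - 1*179) + 25838*(-1/36229) = -42980/(1/23870 - 179) - 25838/36229 = -42980/(-4272729/23870) - 25838/36229 = -42980*(-23870/4272729) - 25838/36229 = 1025932600/4272729 - 25838/36229 = 37058113393498/154796698941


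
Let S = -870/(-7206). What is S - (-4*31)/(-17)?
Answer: -146459/20417 ≈ -7.1734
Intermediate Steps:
S = 145/1201 (S = -870*(-1/7206) = 145/1201 ≈ 0.12073)
S - (-4*31)/(-17) = 145/1201 - (-4*31)/(-17) = 145/1201 - (-124)*(-1)/17 = 145/1201 - 1*124/17 = 145/1201 - 124/17 = -146459/20417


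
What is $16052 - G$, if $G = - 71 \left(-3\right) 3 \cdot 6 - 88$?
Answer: $12306$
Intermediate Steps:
$G = 3746$ ($G = - 71 \left(\left(-9\right) 6\right) - 88 = \left(-71\right) \left(-54\right) - 88 = 3834 - 88 = 3746$)
$16052 - G = 16052 - 3746 = 12306$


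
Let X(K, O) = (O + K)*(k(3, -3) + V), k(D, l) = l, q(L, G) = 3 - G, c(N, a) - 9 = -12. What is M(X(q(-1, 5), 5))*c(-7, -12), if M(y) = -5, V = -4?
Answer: 15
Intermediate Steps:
c(N, a) = -3 (c(N, a) = 9 - 12 = -3)
X(K, O) = -7*K - 7*O (X(K, O) = (O + K)*(-3 - 4) = (K + O)*(-7) = -7*K - 7*O)
M(X(q(-1, 5), 5))*c(-7, -12) = -5*(-3) = 15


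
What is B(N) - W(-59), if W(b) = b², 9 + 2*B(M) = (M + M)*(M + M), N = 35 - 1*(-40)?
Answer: 15529/2 ≈ 7764.5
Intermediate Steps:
N = 75 (N = 35 + 40 = 75)
B(M) = -9/2 + 2*M² (B(M) = -9/2 + ((M + M)*(M + M))/2 = -9/2 + ((2*M)*(2*M))/2 = -9/2 + (4*M²)/2 = -9/2 + 2*M²)
B(N) - W(-59) = (-9/2 + 2*75²) - 1*(-59)² = (-9/2 + 2*5625) - 1*3481 = (-9/2 + 11250) - 3481 = 22491/2 - 3481 = 15529/2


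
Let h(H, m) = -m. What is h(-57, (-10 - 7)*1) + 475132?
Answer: 475149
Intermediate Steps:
h(-57, (-10 - 7)*1) + 475132 = -(-10 - 7) + 475132 = -(-17) + 475132 = -1*(-17) + 475132 = 17 + 475132 = 475149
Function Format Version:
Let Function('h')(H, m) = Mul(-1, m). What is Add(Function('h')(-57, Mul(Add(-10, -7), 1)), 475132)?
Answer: 475149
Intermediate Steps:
Add(Function('h')(-57, Mul(Add(-10, -7), 1)), 475132) = Add(Mul(-1, Mul(Add(-10, -7), 1)), 475132) = Add(Mul(-1, Mul(-17, 1)), 475132) = Add(Mul(-1, -17), 475132) = Add(17, 475132) = 475149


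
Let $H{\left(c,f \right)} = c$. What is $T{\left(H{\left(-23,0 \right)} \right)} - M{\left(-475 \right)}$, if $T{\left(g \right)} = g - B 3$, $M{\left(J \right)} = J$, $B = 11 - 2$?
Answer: $425$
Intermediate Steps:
$B = 9$ ($B = 11 - 2 = 9$)
$T{\left(g \right)} = -27 + g$ ($T{\left(g \right)} = g - 9 \cdot 3 = g - 27 = -27 + g$)
$T{\left(H{\left(-23,0 \right)} \right)} - M{\left(-475 \right)} = \left(-27 - 23\right) - -475 = -50 + 475 = 425$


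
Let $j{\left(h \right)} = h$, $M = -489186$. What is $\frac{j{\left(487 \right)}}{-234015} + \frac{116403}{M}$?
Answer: $- \frac{3053142403}{12719651310} \approx -0.24003$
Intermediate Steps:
$\frac{j{\left(487 \right)}}{-234015} + \frac{116403}{M} = \frac{487}{-234015} + \frac{116403}{-489186} = 487 \left(- \frac{1}{234015}\right) + 116403 \left(- \frac{1}{489186}\right) = - \frac{487}{234015} - \frac{38801}{163062} = - \frac{3053142403}{12719651310}$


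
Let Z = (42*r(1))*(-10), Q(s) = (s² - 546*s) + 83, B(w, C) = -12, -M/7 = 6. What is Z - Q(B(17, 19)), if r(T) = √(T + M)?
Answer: -6779 - 420*I*√41 ≈ -6779.0 - 2689.3*I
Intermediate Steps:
M = -42 (M = -7*6 = -42)
Q(s) = 83 + s² - 546*s
r(T) = √(-42 + T) (r(T) = √(T - 42) = √(-42 + T))
Z = -420*I*√41 (Z = (42*√(-42 + 1))*(-10) = (42*√(-41))*(-10) = (42*(I*√41))*(-10) = (42*I*√41)*(-10) = -420*I*√41 ≈ -2689.3*I)
Z - Q(B(17, 19)) = -420*I*√41 - (83 + (-12)² - 546*(-12)) = -420*I*√41 - (83 + 144 + 6552) = -420*I*√41 - 1*6779 = -420*I*√41 - 6779 = -6779 - 420*I*√41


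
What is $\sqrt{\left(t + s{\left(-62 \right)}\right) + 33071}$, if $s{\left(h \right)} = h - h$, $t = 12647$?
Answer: $\sqrt{45718} \approx 213.82$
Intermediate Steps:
$s{\left(h \right)} = 0$
$\sqrt{\left(t + s{\left(-62 \right)}\right) + 33071} = \sqrt{\left(12647 + 0\right) + 33071} = \sqrt{12647 + 33071} = \sqrt{45718}$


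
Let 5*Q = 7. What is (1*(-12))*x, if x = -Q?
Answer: 84/5 ≈ 16.800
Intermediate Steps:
Q = 7/5 (Q = (⅕)*7 = 7/5 ≈ 1.4000)
x = -7/5 (x = -1*7/5 = -7/5 ≈ -1.4000)
(1*(-12))*x = (1*(-12))*(-7/5) = -12*(-7/5) = 84/5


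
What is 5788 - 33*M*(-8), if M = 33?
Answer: 14500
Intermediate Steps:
5788 - 33*M*(-8) = 5788 - 33*33*(-8) = 5788 - 1089*(-8) = 5788 - 1*(-8712) = 5788 + 8712 = 14500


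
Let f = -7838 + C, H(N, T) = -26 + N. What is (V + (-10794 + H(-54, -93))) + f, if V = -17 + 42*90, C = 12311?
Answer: -2638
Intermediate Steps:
V = 3763 (V = -17 + 3780 = 3763)
f = 4473 (f = -7838 + 12311 = 4473)
(V + (-10794 + H(-54, -93))) + f = (3763 + (-10794 + (-26 - 54))) + 4473 = (3763 + (-10794 - 80)) + 4473 = (3763 - 10874) + 4473 = -7111 + 4473 = -2638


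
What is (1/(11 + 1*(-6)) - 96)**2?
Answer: 229441/25 ≈ 9177.6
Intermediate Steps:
(1/(11 + 1*(-6)) - 96)**2 = (1/(11 - 6) - 96)**2 = (1/5 - 96)**2 = (-479/5)**2 = 229441/25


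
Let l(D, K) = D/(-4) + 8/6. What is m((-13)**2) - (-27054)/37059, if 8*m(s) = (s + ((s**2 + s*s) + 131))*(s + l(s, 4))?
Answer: 545123585735/592944 ≈ 9.1935e+5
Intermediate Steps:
l(D, K) = 4/3 - D/4 (l(D, K) = D*(-1/4) + 8*(1/6) = -D/4 + 4/3 = 4/3 - D/4)
m(s) = (4/3 + 3*s/4)*(131 + s + 2*s**2)/8 (m(s) = ((s + ((s**2 + s*s) + 131))*(s + (4/3 - s/4)))/8 = ((s + ((s**2 + s**2) + 131))*(4/3 + 3*s/4))/8 = ((s + (2*s**2 + 131))*(4/3 + 3*s/4))/8 = ((s + (131 + 2*s**2))*(4/3 + 3*s/4))/8 = ((131 + s + 2*s**2)*(4/3 + 3*s/4))/8 = ((4/3 + 3*s/4)*(131 + s + 2*s**2))/8 = (4/3 + 3*s/4)*(131 + s + 2*s**2)/8)
m((-13)**2) - (-27054)/37059 = (131/6 + 3*((-13)**2)**3/16 + 41*((-13)**2)**2/96 + (1195/96)*(-13)**2) - (-27054)/37059 = (131/6 + (3/16)*169**3 + (41/96)*169**2 + (1195/96)*169) - (-27054)/37059 = (131/6 + (3/16)*4826809 + (41/96)*28561 + 201955/96) - 1*(-9018/12353) = (131/6 + 14480427/16 + 1171001/96 + 201955/96) + 9018/12353 = 44128807/48 + 9018/12353 = 545123585735/592944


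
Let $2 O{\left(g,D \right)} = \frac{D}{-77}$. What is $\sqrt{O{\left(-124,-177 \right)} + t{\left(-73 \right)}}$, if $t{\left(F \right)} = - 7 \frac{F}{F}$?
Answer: $\frac{i \sqrt{138754}}{154} \approx 2.4188 i$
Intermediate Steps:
$t{\left(F \right)} = -7$ ($t{\left(F \right)} = \left(-7\right) 1 = -7$)
$O{\left(g,D \right)} = - \frac{D}{154}$ ($O{\left(g,D \right)} = \frac{D \frac{1}{-77}}{2} = \frac{D \left(- \frac{1}{77}\right)}{2} = \frac{\left(- \frac{1}{77}\right) D}{2} = - \frac{D}{154}$)
$\sqrt{O{\left(-124,-177 \right)} + t{\left(-73 \right)}} = \sqrt{\left(- \frac{1}{154}\right) \left(-177\right) - 7} = \sqrt{\frac{177}{154} - 7} = \sqrt{- \frac{901}{154}} = \frac{i \sqrt{138754}}{154}$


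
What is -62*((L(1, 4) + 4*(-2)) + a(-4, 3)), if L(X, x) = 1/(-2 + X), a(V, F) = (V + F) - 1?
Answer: 682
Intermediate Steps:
a(V, F) = -1 + F + V (a(V, F) = (F + V) - 1 = -1 + F + V)
-62*((L(1, 4) + 4*(-2)) + a(-4, 3)) = -62*((1/(-2 + 1) + 4*(-2)) + (-1 + 3 - 4)) = -62*((1/(-1) - 8) - 2) = -62*((-1 - 8) - 2) = -62*(-9 - 2) = -62*(-11) = 682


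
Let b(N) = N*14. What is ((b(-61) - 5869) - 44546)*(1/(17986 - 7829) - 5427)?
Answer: 2826051766222/10157 ≈ 2.7824e+8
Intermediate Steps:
b(N) = 14*N
((b(-61) - 5869) - 44546)*(1/(17986 - 7829) - 5427) = ((14*(-61) - 5869) - 44546)*(1/(17986 - 7829) - 5427) = ((-854 - 5869) - 44546)*(1/10157 - 5427) = (-6723 - 44546)*(1/10157 - 5427) = -51269*(-55122038/10157) = 2826051766222/10157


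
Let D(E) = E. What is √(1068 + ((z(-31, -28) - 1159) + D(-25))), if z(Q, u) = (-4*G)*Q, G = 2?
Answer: 2*√33 ≈ 11.489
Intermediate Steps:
z(Q, u) = -8*Q (z(Q, u) = (-4*2)*Q = -8*Q)
√(1068 + ((z(-31, -28) - 1159) + D(-25))) = √(1068 + ((-8*(-31) - 1159) - 25)) = √(1068 + ((248 - 1159) - 25)) = √(1068 + (-911 - 25)) = √(1068 - 936) = √132 = 2*√33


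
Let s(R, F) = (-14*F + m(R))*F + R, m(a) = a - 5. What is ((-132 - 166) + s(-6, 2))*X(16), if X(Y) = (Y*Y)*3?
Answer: -293376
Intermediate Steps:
m(a) = -5 + a
s(R, F) = R + F*(-5 + R - 14*F) (s(R, F) = (-14*F + (-5 + R))*F + R = (-5 + R - 14*F)*F + R = F*(-5 + R - 14*F) + R = R + F*(-5 + R - 14*F))
X(Y) = 3*Y**2 (X(Y) = Y**2*3 = 3*Y**2)
((-132 - 166) + s(-6, 2))*X(16) = ((-132 - 166) + (-6 - 14*2**2 + 2*(-5 - 6)))*(3*16**2) = (-298 + (-6 - 14*4 + 2*(-11)))*(3*256) = (-298 + (-6 - 56 - 22))*768 = (-298 - 84)*768 = -382*768 = -293376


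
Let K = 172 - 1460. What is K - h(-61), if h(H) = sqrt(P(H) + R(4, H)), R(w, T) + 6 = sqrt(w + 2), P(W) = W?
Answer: -1288 - I*sqrt(67 - sqrt(6)) ≈ -1288.0 - 8.0343*I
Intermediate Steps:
K = -1288
R(w, T) = -6 + sqrt(2 + w) (R(w, T) = -6 + sqrt(w + 2) = -6 + sqrt(2 + w))
h(H) = sqrt(-6 + H + sqrt(6)) (h(H) = sqrt(H + (-6 + sqrt(2 + 4))) = sqrt(H + (-6 + sqrt(6))) = sqrt(-6 + H + sqrt(6)))
K - h(-61) = -1288 - sqrt(-6 - 61 + sqrt(6)) = -1288 - sqrt(-67 + sqrt(6))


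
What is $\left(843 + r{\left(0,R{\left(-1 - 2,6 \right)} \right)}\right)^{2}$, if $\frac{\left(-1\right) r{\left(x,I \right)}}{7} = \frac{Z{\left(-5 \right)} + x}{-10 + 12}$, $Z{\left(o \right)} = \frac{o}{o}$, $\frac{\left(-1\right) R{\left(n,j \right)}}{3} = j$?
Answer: $\frac{2819041}{4} \approx 7.0476 \cdot 10^{5}$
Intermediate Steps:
$R{\left(n,j \right)} = - 3 j$
$Z{\left(o \right)} = 1$
$r{\left(x,I \right)} = - \frac{7}{2} - \frac{7 x}{2}$ ($r{\left(x,I \right)} = - 7 \frac{1 + x}{-10 + 12} = - 7 \frac{1 + x}{2} = - 7 \left(1 + x\right) \frac{1}{2} = - 7 \left(\frac{1}{2} + \frac{x}{2}\right) = - \frac{7}{2} - \frac{7 x}{2}$)
$\left(843 + r{\left(0,R{\left(-1 - 2,6 \right)} \right)}\right)^{2} = \left(843 - \frac{7}{2}\right)^{2} = \left(\frac{1679}{2}\right)^{2} = \frac{2819041}{4}$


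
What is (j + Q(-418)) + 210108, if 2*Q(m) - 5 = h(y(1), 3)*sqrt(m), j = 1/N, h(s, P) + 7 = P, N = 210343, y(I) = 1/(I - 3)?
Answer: 88390545805/420686 - 2*I*sqrt(418) ≈ 2.1011e+5 - 40.89*I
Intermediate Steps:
y(I) = 1/(-3 + I)
h(s, P) = -7 + P
j = 1/210343 ≈ 4.7541e-6
Q(m) = 5/2 - 2*sqrt(m) (Q(m) = 5/2 + ((-7 + 3)*sqrt(m))/2 = 5/2 + (-4*sqrt(m))/2 = 5/2 - 2*sqrt(m))
(j + Q(-418)) + 210108 = (1/210343 + (5/2 - 2*I*sqrt(418))) + 210108 = (1051717/420686 - 2*I*sqrt(418)) + 210108 = 88390545805/420686 - 2*I*sqrt(418)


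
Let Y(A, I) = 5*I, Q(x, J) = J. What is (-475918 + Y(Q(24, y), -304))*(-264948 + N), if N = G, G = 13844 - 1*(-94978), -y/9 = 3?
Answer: 74540485188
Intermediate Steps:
y = -27 (y = -9*3 = -27)
G = 108822 (G = 13844 + 94978 = 108822)
N = 108822
(-475918 + Y(Q(24, y), -304))*(-264948 + N) = (-475918 + 5*(-304))*(-264948 + 108822) = (-475918 - 1520)*(-156126) = -477438*(-156126) = 74540485188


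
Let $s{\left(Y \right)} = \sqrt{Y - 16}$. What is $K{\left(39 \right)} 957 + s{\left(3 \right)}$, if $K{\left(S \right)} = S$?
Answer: $37323 + i \sqrt{13} \approx 37323.0 + 3.6056 i$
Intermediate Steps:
$s{\left(Y \right)} = \sqrt{-16 + Y}$
$K{\left(39 \right)} 957 + s{\left(3 \right)} = 39 \cdot 957 + \sqrt{-16 + 3} = 37323 + \sqrt{-13} = 37323 + i \sqrt{13}$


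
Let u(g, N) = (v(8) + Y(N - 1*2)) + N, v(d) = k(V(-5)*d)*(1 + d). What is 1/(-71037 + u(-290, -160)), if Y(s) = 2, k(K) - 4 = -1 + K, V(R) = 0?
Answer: -1/71168 ≈ -1.4051e-5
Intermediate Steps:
k(K) = 3 + K (k(K) = 4 + (-1 + K) = 3 + K)
v(d) = 3 + 3*d (v(d) = (3 + 0*d)*(1 + d) = (3 + 0)*(1 + d) = 3*(1 + d) = 3 + 3*d)
u(g, N) = 29 + N (u(g, N) = ((3 + 3*8) + 2) + N = ((3 + 24) + 2) + N = (27 + 2) + N = 29 + N)
1/(-71037 + u(-290, -160)) = 1/(-71037 + (29 - 160)) = 1/(-71037 - 131) = 1/(-71168) = -1/71168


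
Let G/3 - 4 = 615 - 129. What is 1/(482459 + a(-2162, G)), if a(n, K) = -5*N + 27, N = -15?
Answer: 1/482561 ≈ 2.0723e-6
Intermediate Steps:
G = 1470 (G = 12 + 3*(615 - 129) = 12 + 3*486 = 12 + 1458 = 1470)
a(n, K) = 102 (a(n, K) = -5*(-15) + 27 = 75 + 27 = 102)
1/(482459 + a(-2162, G)) = 1/(482459 + 102) = 1/482561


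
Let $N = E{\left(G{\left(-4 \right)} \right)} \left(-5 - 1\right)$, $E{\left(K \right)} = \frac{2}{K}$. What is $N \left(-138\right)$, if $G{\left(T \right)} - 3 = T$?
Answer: $-1656$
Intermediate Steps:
$G{\left(T \right)} = 3 + T$
$N = 12$ ($N = \frac{2}{3 - 4} \left(-5 - 1\right) = \frac{2}{-1} \left(-6\right) = 2 \left(-1\right) \left(-6\right) = \left(-2\right) \left(-6\right) = 12$)
$N \left(-138\right) = 12 \left(-138\right) = -1656$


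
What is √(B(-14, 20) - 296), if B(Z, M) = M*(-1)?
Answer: 2*I*√79 ≈ 17.776*I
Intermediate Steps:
B(Z, M) = -M
√(B(-14, 20) - 296) = √(-1*20 - 296) = √(-20 - 296) = √(-316) = 2*I*√79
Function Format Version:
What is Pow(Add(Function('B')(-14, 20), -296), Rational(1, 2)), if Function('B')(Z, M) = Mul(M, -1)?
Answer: Mul(2, I, Pow(79, Rational(1, 2))) ≈ Mul(17.776, I)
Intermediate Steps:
Function('B')(Z, M) = Mul(-1, M)
Pow(Add(Function('B')(-14, 20), -296), Rational(1, 2)) = Pow(Add(Mul(-1, 20), -296), Rational(1, 2)) = Pow(Add(-20, -296), Rational(1, 2)) = Pow(-316, Rational(1, 2)) = Mul(2, I, Pow(79, Rational(1, 2)))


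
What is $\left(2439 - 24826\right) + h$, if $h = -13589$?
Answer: $-35976$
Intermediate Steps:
$\left(2439 - 24826\right) + h = \left(2439 - 24826\right) - 13589 = -22387 - 13589 = -35976$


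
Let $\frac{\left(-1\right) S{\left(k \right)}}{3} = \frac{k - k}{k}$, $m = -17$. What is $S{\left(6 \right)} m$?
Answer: $0$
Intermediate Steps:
$S{\left(k \right)} = 0$ ($S{\left(k \right)} = - 3 \frac{k - k}{k} = - 3 \frac{0}{k} = \left(-3\right) 0 = 0$)
$S{\left(6 \right)} m = 0 \left(-17\right) = 0$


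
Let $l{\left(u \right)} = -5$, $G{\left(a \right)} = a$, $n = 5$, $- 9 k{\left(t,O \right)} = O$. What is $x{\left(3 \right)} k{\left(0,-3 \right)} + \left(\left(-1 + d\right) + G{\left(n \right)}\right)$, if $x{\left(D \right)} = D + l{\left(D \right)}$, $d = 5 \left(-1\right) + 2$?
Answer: $\frac{1}{3} \approx 0.33333$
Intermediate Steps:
$k{\left(t,O \right)} = - \frac{O}{9}$
$d = -3$ ($d = -5 + 2 = -3$)
$x{\left(D \right)} = -5 + D$ ($x{\left(D \right)} = D - 5 = -5 + D$)
$x{\left(3 \right)} k{\left(0,-3 \right)} + \left(\left(-1 + d\right) + G{\left(n \right)}\right) = \left(-5 + 3\right) \left(\left(- \frac{1}{9}\right) \left(-3\right)\right) + \left(\left(-1 - 3\right) + 5\right) = \left(-2\right) \frac{1}{3} + \left(-4 + 5\right) = - \frac{2}{3} + 1 = \frac{1}{3}$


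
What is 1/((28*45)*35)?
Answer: 1/44100 ≈ 2.2676e-5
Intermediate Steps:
1/((28*45)*35) = 1/(1260*35) = 1/44100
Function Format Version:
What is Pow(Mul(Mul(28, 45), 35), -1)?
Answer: Rational(1, 44100) ≈ 2.2676e-5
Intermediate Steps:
Pow(Mul(Mul(28, 45), 35), -1) = Pow(Mul(1260, 35), -1) = Pow(44100, -1) = Rational(1, 44100)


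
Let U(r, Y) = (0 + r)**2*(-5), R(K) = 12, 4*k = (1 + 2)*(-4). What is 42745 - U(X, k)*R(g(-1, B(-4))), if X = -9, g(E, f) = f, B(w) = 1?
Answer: 47605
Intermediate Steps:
k = -3 (k = ((1 + 2)*(-4))/4 = (3*(-4))/4 = (1/4)*(-12) = -3)
U(r, Y) = -5*r**2 (U(r, Y) = r**2*(-5) = -5*r**2)
42745 - U(X, k)*R(g(-1, B(-4))) = 42745 - (-5*(-9)**2)*12 = 42745 - (-5*81)*12 = 42745 - (-405)*12 = 42745 - 1*(-4860) = 42745 + 4860 = 47605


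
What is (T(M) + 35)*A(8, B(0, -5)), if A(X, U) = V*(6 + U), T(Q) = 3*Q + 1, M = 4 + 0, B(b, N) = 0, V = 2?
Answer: 576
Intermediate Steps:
M = 4
T(Q) = 1 + 3*Q
A(X, U) = 12 + 2*U (A(X, U) = 2*(6 + U) = 12 + 2*U)
(T(M) + 35)*A(8, B(0, -5)) = ((1 + 3*4) + 35)*(12 + 2*0) = ((1 + 12) + 35)*(12 + 0) = (13 + 35)*12 = 48*12 = 576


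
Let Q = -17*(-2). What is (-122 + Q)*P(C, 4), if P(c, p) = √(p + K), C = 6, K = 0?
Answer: -176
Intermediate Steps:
Q = 34
P(c, p) = √p (P(c, p) = √(p + 0) = √p)
(-122 + Q)*P(C, 4) = (-122 + 34)*√4 = -88*2 = -176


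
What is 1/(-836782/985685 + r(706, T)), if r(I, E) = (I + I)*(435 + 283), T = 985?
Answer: 985685/999302387178 ≈ 9.8637e-7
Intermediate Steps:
r(I, E) = 1436*I (r(I, E) = (2*I)*718 = 1436*I)
1/(-836782/985685 + r(706, T)) = 1/(-836782/985685 + 1436*706) = 1/(-836782*1/985685 + 1013816) = 1/(-836782/985685 + 1013816) = 1/(999302387178/985685) = 985685/999302387178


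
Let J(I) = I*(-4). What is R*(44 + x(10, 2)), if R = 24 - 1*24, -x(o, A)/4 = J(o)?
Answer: 0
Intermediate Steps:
J(I) = -4*I
x(o, A) = 16*o (x(o, A) = -(-16)*o = 16*o)
R = 0 (R = 24 - 24 = 0)
R*(44 + x(10, 2)) = 0*(44 + 16*10) = 0*(44 + 160) = 0*204 = 0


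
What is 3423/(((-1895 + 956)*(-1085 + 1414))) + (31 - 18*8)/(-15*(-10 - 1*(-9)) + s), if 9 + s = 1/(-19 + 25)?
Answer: -9980089/544307 ≈ -18.335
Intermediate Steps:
s = -53/6 (s = -9 + 1/(-19 + 25) = -9 + 1/6 = -53/6 ≈ -8.8333)
3423/(((-1895 + 956)*(-1085 + 1414))) + (31 - 18*8)/(-15*(-10 - 1*(-9)) + s) = 3423/(((-1895 + 956)*(-1085 + 1414))) + (31 - 18*8)/(-15*(-10 - 1*(-9)) - 53/6) = 3423/((-939*329)) + (31 - 144)/(-15*(-10 + 9) - 53/6) = 3423/(-308931) - 113/(-15*(-1) - 53/6) = 3423*(-1/308931) - 113/(15 - 53/6) = -163/14711 - 113/37/6 = -163/14711 - 113*6/37 = -163/14711 - 678/37 = -9980089/544307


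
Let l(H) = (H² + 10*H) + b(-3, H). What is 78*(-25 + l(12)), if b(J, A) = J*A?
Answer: 15834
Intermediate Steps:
b(J, A) = A*J
l(H) = H² + 7*H (l(H) = (H² + 10*H) + H*(-3) = (H² + 10*H) - 3*H = H² + 7*H)
78*(-25 + l(12)) = 78*(-25 + 12*(7 + 12)) = 78*(-25 + 12*19) = 78*(-25 + 228) = 78*203 = 15834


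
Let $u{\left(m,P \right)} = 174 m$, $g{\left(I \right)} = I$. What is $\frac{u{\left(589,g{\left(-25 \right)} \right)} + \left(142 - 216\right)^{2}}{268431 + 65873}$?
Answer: $\frac{53981}{167152} \approx 0.32295$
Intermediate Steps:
$\frac{u{\left(589,g{\left(-25 \right)} \right)} + \left(142 - 216\right)^{2}}{268431 + 65873} = \frac{174 \cdot 589 + \left(142 - 216\right)^{2}}{268431 + 65873} = \frac{102486 + \left(-74\right)^{2}}{334304} = \left(102486 + 5476\right) \frac{1}{334304} = 107962 \cdot \frac{1}{334304} = \frac{53981}{167152}$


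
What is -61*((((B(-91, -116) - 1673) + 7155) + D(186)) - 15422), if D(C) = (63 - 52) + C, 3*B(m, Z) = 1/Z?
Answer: 206824465/348 ≈ 5.9432e+5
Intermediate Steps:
B(m, Z) = 1/(3*Z)
D(C) = 11 + C
-61*((((B(-91, -116) - 1673) + 7155) + D(186)) - 15422) = -61*(((((⅓)/(-116) - 1673) + 7155) + (11 + 186)) - 15422) = -61*(((((⅓)*(-1/116) - 1673) + 7155) + 197) - 15422) = -61*((((-1/348 - 1673) + 7155) + 197) - 15422) = -61*(((-582205/348 + 7155) + 197) - 15422) = -61*((1907735/348 + 197) - 15422) = -61*(1976291/348 - 15422) = -61*(-3390565/348) = 206824465/348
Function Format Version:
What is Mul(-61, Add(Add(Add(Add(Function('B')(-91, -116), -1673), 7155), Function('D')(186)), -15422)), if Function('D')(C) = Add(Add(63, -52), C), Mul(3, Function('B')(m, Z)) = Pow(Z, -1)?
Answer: Rational(206824465, 348) ≈ 5.9432e+5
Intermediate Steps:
Function('B')(m, Z) = Mul(Rational(1, 3), Pow(Z, -1))
Function('D')(C) = Add(11, C)
Mul(-61, Add(Add(Add(Add(Function('B')(-91, -116), -1673), 7155), Function('D')(186)), -15422)) = Mul(-61, Add(Add(Add(Add(Mul(Rational(1, 3), Pow(-116, -1)), -1673), 7155), Add(11, 186)), -15422)) = Mul(-61, Add(Add(Add(Add(Mul(Rational(1, 3), Rational(-1, 116)), -1673), 7155), 197), -15422)) = Mul(-61, Add(Add(Add(Add(Rational(-1, 348), -1673), 7155), 197), -15422)) = Mul(-61, Add(Add(Add(Rational(-582205, 348), 7155), 197), -15422)) = Mul(-61, Add(Add(Rational(1907735, 348), 197), -15422)) = Mul(-61, Add(Rational(1976291, 348), -15422)) = Mul(-61, Rational(-3390565, 348)) = Rational(206824465, 348)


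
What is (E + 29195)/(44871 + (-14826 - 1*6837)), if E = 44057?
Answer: 18313/5802 ≈ 3.1563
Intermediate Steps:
(E + 29195)/(44871 + (-14826 - 1*6837)) = (44057 + 29195)/(44871 + (-14826 - 1*6837)) = 73252/(44871 + (-14826 - 6837)) = 73252/(44871 - 21663) = 73252/23208 = 73252*(1/23208) = 18313/5802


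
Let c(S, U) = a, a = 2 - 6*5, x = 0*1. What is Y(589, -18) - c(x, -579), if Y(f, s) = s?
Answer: 10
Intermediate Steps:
x = 0
a = -28 (a = 2 - 30 = -28)
c(S, U) = -28
Y(589, -18) - c(x, -579) = -18 - 1*(-28) = -18 + 28 = 10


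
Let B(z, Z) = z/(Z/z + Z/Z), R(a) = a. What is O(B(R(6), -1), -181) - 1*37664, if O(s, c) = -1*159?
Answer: -37823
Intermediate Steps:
B(z, Z) = z/(1 + Z/z) (B(z, Z) = z/(Z/z + 1) = z/(1 + Z/z))
O(s, c) = -159
O(B(R(6), -1), -181) - 1*37664 = -159 - 1*37664 = -159 - 37664 = -37823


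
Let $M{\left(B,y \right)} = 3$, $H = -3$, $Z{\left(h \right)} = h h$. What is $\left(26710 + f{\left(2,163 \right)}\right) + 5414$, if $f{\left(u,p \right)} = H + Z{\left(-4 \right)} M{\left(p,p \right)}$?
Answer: $32169$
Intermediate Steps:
$Z{\left(h \right)} = h^{2}$
$f{\left(u,p \right)} = 45$ ($f{\left(u,p \right)} = -3 + \left(-4\right)^{2} \cdot 3 = -3 + 16 \cdot 3 = -3 + 48 = 45$)
$\left(26710 + f{\left(2,163 \right)}\right) + 5414 = \left(26710 + 45\right) + 5414 = 26755 + 5414 = 32169$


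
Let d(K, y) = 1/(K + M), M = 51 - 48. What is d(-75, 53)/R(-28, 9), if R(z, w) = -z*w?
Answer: -1/18144 ≈ -5.5115e-5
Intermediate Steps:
M = 3
d(K, y) = 1/(3 + K) (d(K, y) = 1/(K + 3) = 1/(3 + K))
R(z, w) = -w*z
d(-75, 53)/R(-28, 9) = 1/((3 - 75)*((-1*9*(-28)))) = 1/(-72*252) = -1/72*1/252 = -1/18144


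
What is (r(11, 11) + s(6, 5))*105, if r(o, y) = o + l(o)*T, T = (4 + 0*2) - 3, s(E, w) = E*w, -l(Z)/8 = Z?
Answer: -4935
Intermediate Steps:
l(Z) = -8*Z
T = 1 (T = (4 + 0) - 3 = 4 - 3 = 1)
r(o, y) = -7*o (r(o, y) = o - 8*o*1 = o - 8*o = -7*o)
(r(11, 11) + s(6, 5))*105 = (-7*11 + 6*5)*105 = (-77 + 30)*105 = -47*105 = -4935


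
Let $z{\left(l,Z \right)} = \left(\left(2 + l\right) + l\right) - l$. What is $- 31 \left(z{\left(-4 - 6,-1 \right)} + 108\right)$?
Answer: $-3100$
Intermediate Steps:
$z{\left(l,Z \right)} = 2 + l$ ($z{\left(l,Z \right)} = \left(2 + 2 l\right) - l = 2 + l$)
$- 31 \left(z{\left(-4 - 6,-1 \right)} + 108\right) = - 31 \left(\left(2 - 10\right) + 108\right) = - 31 \left(-8 + 108\right) = \left(-31\right) 100 = -3100$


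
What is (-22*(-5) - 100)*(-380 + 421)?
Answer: 410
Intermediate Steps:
(-22*(-5) - 100)*(-380 + 421) = (110 - 100)*41 = 10*41 = 410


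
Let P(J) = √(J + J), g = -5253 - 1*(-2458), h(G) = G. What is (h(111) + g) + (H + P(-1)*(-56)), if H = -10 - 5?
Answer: -2699 - 56*I*√2 ≈ -2699.0 - 79.196*I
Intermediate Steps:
g = -2795 (g = -5253 + 2458 = -2795)
H = -15
P(J) = √2*√J (P(J) = √(2*J) = √2*√J)
(h(111) + g) + (H + P(-1)*(-56)) = (111 - 2795) + (-15 + (√2*√(-1))*(-56)) = -2684 + (-15 + (√2*I)*(-56)) = -2684 + (-15 + (I*√2)*(-56)) = -2684 + (-15 - 56*I*√2) = -2699 - 56*I*√2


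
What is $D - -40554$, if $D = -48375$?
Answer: $-7821$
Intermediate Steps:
$D - -40554 = -48375 - -40554 = -48375 + 40554 = -7821$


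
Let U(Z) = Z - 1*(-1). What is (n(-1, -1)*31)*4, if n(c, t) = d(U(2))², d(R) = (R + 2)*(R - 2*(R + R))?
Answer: 251100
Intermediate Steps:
U(Z) = 1 + Z (U(Z) = Z + 1 = 1 + Z)
d(R) = -3*R*(2 + R) (d(R) = (2 + R)*(R - 4*R) = (2 + R)*(-3*R) = -3*R*(2 + R))
n(c, t) = 2025 (n(c, t) = (-3*(1 + 2)*(2 + (1 + 2)))² = (-3*3*(2 + 3))² = (-3*3*5)² = (-45)² = 2025)
(n(-1, -1)*31)*4 = (2025*31)*4 = 62775*4 = 251100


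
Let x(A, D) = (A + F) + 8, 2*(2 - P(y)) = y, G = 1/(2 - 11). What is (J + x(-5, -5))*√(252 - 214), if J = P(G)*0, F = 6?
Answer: 9*√38 ≈ 55.480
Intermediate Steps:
G = -⅑ (G = 1/(-9) = -⅑ ≈ -0.11111)
P(y) = 2 - y/2
x(A, D) = 14 + A (x(A, D) = (A + 6) + 8 = (6 + A) + 8 = 14 + A)
J = 0 (J = (2 - ½*(-⅑))*0 = (2 + 1/18)*0 = (37/18)*0 = 0)
(J + x(-5, -5))*√(252 - 214) = (0 + (14 - 5))*√(252 - 214) = (0 + 9)*√38 = 9*√38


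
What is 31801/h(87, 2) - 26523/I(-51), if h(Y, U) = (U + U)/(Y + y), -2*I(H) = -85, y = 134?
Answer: 597169601/340 ≈ 1.7564e+6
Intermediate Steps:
I(H) = 85/2 (I(H) = -½*(-85) = 85/2)
h(Y, U) = 2*U/(134 + Y) (h(Y, U) = (U + U)/(Y + 134) = (2*U)/(134 + Y) = 2*U/(134 + Y))
31801/h(87, 2) - 26523/I(-51) = 31801/((2*2/(134 + 87))) - 26523/85/2 = 31801/((2*2/221)) - 26523*2/85 = 31801/((2*2*(1/221))) - 53046/85 = 31801/(4/221) - 53046/85 = 31801*(221/4) - 53046/85 = 7028021/4 - 53046/85 = 597169601/340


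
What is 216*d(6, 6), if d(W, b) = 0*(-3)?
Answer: 0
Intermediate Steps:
d(W, b) = 0
216*d(6, 6) = 216*0 = 0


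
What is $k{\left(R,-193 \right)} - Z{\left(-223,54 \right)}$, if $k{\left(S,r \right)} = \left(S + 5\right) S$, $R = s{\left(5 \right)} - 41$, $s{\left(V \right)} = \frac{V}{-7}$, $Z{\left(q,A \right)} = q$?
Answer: $\frac{85971}{49} \approx 1754.5$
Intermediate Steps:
$s{\left(V \right)} = - \frac{V}{7}$ ($s{\left(V \right)} = V \left(- \frac{1}{7}\right) = - \frac{V}{7}$)
$R = - \frac{292}{7}$ ($R = \left(- \frac{1}{7}\right) 5 - 41 = - \frac{5}{7} - 41 = - \frac{292}{7} \approx -41.714$)
$k{\left(S,r \right)} = S \left(5 + S\right)$ ($k{\left(S,r \right)} = \left(5 + S\right) S = S \left(5 + S\right)$)
$k{\left(R,-193 \right)} - Z{\left(-223,54 \right)} = - \frac{292 \left(5 - \frac{292}{7}\right)}{7} - -223 = \left(- \frac{292}{7}\right) \left(- \frac{257}{7}\right) + 223 = \frac{75044}{49} + 223 = \frac{85971}{49}$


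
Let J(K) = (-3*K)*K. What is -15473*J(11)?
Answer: 5616699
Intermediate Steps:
J(K) = -3*K²
-15473*J(11) = -(-46419)*11² = -(-46419)*121 = -15473*(-363) = 5616699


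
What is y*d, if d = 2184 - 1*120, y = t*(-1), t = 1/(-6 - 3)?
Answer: 688/3 ≈ 229.33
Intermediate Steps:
t = -⅑ (t = 1/(-9) = -⅑ ≈ -0.11111)
y = ⅑ (y = -⅑*(-1) = ⅑ ≈ 0.11111)
d = 2064 (d = 2184 - 120 = 2064)
y*d = (⅑)*2064 = 688/3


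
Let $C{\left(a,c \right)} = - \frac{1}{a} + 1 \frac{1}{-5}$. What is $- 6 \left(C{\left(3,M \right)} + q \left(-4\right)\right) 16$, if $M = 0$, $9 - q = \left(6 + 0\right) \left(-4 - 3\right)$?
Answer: $\frac{98176}{5} \approx 19635.0$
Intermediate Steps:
$q = 51$ ($q = 9 - \left(6 + 0\right) \left(-4 - 3\right) = 9 - 6 \left(-7\right) = 9 - -42 = 9 + 42 = 51$)
$C{\left(a,c \right)} = - \frac{1}{5} - \frac{1}{a}$ ($C{\left(a,c \right)} = - \frac{1}{a} + 1 \left(- \frac{1}{5}\right) = - \frac{1}{a} - \frac{1}{5} = - \frac{1}{5} - \frac{1}{a}$)
$- 6 \left(C{\left(3,M \right)} + q \left(-4\right)\right) 16 = - 6 \left(\frac{-5 - 3}{5 \cdot 3} + 51 \left(-4\right)\right) 16 = - 6 \left(\frac{1}{5} \cdot \frac{1}{3} \left(-5 - 3\right) - 204\right) 16 = - 6 \left(\frac{1}{5} \cdot \frac{1}{3} \left(-8\right) - 204\right) 16 = - 6 \left(- \frac{8}{15} - 204\right) 16 = \left(-6\right) \left(- \frac{3068}{15}\right) 16 = \frac{6136}{5} \cdot 16 = \frac{98176}{5}$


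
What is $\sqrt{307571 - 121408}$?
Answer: $\sqrt{186163} \approx 431.47$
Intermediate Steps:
$\sqrt{307571 - 121408} = \sqrt{186163}$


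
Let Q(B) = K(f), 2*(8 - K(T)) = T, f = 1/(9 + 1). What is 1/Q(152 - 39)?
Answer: 20/159 ≈ 0.12579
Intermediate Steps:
f = 1/10 ≈ 0.10000
K(T) = 8 - T/2
Q(B) = 159/20 (Q(B) = 8 - 1/2*1/10 = 8 - 1/20 = 159/20)
1/Q(152 - 39) = 1/(159/20) = 20/159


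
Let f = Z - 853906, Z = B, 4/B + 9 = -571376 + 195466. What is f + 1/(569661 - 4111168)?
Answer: -1136821939478950245/1331319769933 ≈ -8.5391e+5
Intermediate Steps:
B = -4/375919 (B = 4/(-9 + (-571376 + 195466)) = 4/(-9 - 375910) = 4/(-375919) = 4*(-1/375919) = -4/375919 ≈ -1.0641e-5)
Z = -4/375919 ≈ -1.0641e-5
f = -320999489618/375919 (f = -4/375919 - 853906 = -320999489618/375919 ≈ -8.5391e+5)
f + 1/(569661 - 4111168) = -320999489618/375919 + 1/(569661 - 4111168) = -320999489618/375919 + 1/(-3541507) = -320999489618/375919 - 1/3541507 = -1136821939478950245/1331319769933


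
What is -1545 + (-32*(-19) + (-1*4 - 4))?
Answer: -945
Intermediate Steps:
-1545 + (-32*(-19) + (-1*4 - 4)) = -1545 + (608 + (-4 - 4)) = -1545 + (608 - 8) = -1545 + 600 = -945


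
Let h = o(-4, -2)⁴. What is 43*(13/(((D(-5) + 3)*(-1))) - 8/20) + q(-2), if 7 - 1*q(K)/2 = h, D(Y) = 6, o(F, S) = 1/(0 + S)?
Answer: -23557/360 ≈ -65.436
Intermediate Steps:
o(F, S) = 1/S
h = 1/16 (h = (1/(-2))⁴ = (-½)⁴ = 1/16 ≈ 0.062500)
q(K) = 111/8 (q(K) = 14 - 2*1/16 = 14 - ⅛ = 111/8)
43*(13/(((D(-5) + 3)*(-1))) - 8/20) + q(-2) = 43*(13/(((6 + 3)*(-1))) - 8/20) + 111/8 = 43*(13/((9*(-1))) - 8*1/20) + 111/8 = 43*(13/(-9) - ⅖) + 111/8 = 43*(13*(-⅑) - ⅖) + 111/8 = 43*(-13/9 - ⅖) + 111/8 = 43*(-83/45) + 111/8 = -3569/45 + 111/8 = -23557/360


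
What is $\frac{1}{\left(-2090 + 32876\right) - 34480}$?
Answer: $- \frac{1}{3694} \approx -0.00027071$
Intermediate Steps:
$\frac{1}{\left(-2090 + 32876\right) - 34480} = \frac{1}{30786 - 34480} = \frac{1}{-3694} = - \frac{1}{3694}$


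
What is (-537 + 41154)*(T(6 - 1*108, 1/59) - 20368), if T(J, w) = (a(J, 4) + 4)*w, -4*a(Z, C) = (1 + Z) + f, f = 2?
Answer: -195235074261/236 ≈ -8.2727e+8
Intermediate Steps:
a(Z, C) = -3/4 - Z/4 (a(Z, C) = -((1 + Z) + 2)/4 = -(3 + Z)/4 = -3/4 - Z/4)
T(J, w) = w*(13/4 - J/4) (T(J, w) = ((-3/4 - J/4) + 4)*w = (13/4 - J/4)*w = w*(13/4 - J/4))
(-537 + 41154)*(T(6 - 1*108, 1/59) - 20368) = (-537 + 41154)*((1/4)*(13 - (6 - 1*108))/59 - 20368) = 40617*((1/4)*(1/59)*(13 - (6 - 108)) - 20368) = 40617*((1/4)*(1/59)*(13 - 1*(-102)) - 20368) = 40617*((1/4)*(1/59)*(13 + 102) - 20368) = 40617*((1/4)*(1/59)*115 - 20368) = 40617*(115/236 - 20368) = 40617*(-4806733/236) = -195235074261/236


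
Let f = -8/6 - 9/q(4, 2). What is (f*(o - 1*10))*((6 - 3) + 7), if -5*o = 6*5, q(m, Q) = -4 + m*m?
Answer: 1000/3 ≈ 333.33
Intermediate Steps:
q(m, Q) = -4 + m²
o = -6 (o = -6*5/5 = -⅕*30 = -6)
f = -25/12 (f = -8/6 - 9/(-4 + 4²) = -8*⅙ - 9/(-4 + 16) = -4/3 - 9/12 = -4/3 - 9*1/12 = -4/3 - ¾ = -25/12 ≈ -2.0833)
(f*(o - 1*10))*((6 - 3) + 7) = (-25*(-6 - 1*10)/12)*((6 - 3) + 7) = (-25*(-6 - 10)/12)*(3 + 7) = -25/12*(-16)*10 = (100/3)*10 = 1000/3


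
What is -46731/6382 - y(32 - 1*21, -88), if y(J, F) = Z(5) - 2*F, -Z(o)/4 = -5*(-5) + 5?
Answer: -404123/6382 ≈ -63.322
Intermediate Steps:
Z(o) = -120 (Z(o) = -4*(-5*(-5) + 5) = -4*(25 + 5) = -4*30 = -120)
y(J, F) = -120 - 2*F
-46731/6382 - y(32 - 1*21, -88) = -46731/6382 - (-120 - 2*(-88)) = -46731*1/6382 - (-120 + 176) = -46731/6382 - 1*56 = -46731/6382 - 56 = -404123/6382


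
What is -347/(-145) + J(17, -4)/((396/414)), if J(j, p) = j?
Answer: 64329/3190 ≈ 20.166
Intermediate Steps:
-347/(-145) + J(17, -4)/((396/414)) = -347/(-145) + 17/((396/414)) = -347*(-1/145) + 17/((396*(1/414))) = 347/145 + 17/(22/23) = 347/145 + 17*(23/22) = 347/145 + 391/22 = 64329/3190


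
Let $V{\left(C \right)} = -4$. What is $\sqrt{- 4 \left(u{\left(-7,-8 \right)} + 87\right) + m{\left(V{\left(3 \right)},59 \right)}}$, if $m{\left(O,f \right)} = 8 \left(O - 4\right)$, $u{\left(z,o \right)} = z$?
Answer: $8 i \sqrt{6} \approx 19.596 i$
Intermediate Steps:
$m{\left(O,f \right)} = -32 + 8 O$ ($m{\left(O,f \right)} = 8 \left(-4 + O\right) = -32 + 8 O$)
$\sqrt{- 4 \left(u{\left(-7,-8 \right)} + 87\right) + m{\left(V{\left(3 \right)},59 \right)}} = \sqrt{- 4 \left(-7 + 87\right) + \left(-32 + 8 \left(-4\right)\right)} = \sqrt{\left(-4\right) 80 - 64} = \sqrt{-320 - 64} = \sqrt{-384} = 8 i \sqrt{6}$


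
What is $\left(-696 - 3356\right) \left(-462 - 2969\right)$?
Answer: $13902412$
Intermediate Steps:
$\left(-696 - 3356\right) \left(-462 - 2969\right) = \left(-4052\right) \left(-3431\right) = 13902412$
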